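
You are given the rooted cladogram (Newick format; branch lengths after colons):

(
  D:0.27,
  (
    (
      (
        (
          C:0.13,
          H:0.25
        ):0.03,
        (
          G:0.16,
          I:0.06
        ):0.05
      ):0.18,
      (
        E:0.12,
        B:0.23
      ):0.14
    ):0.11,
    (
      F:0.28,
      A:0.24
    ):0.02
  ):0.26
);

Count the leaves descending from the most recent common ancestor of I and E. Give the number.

6

The MRCA of I and E is the node subtending (((C,H),(G,I)),(E,B)).
That clade contains 6 terminal taxa: B, C, E, G, H, I.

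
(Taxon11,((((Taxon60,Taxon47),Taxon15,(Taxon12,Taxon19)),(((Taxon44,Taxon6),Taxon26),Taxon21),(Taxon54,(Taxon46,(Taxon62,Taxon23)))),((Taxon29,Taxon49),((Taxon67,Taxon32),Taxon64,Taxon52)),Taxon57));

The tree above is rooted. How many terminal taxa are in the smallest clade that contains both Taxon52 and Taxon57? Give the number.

20

The MRCA of Taxon52 and Taxon57 is the node subtending ((((Taxon60,Taxon47),Taxon15,(Taxon12,Taxon19)),(((Taxon44,Taxon6),Taxon26),Taxon21),(Taxon54,(Taxon46,(Taxon62,Taxon23)))),((Taxon29,Taxon49),((Taxon67,Taxon32),Taxon64,Taxon52)),Taxon57).
That clade contains 20 terminal taxa: Taxon12, Taxon15, Taxon19, Taxon21, Taxon23, Taxon26, Taxon29, Taxon32, Taxon44, Taxon46, Taxon47, Taxon49, Taxon52, Taxon54, Taxon57, Taxon6, Taxon60, Taxon62, Taxon64, Taxon67.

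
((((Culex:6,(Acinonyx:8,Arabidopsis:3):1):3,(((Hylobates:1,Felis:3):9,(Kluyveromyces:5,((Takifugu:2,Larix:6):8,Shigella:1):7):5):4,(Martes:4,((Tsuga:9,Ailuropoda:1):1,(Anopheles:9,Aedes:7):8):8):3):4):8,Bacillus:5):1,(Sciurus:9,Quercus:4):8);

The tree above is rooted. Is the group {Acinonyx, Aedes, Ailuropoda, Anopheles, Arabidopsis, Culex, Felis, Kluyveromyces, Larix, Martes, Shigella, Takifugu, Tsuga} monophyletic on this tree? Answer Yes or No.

The MRCA of the listed taxa subtends ((Culex,(Acinonyx,Arabidopsis)),(((Hylobates,Felis),(Kluyveromyces,((Takifugu,Larix),Shigella))),(Martes,((Tsuga,Ailuropoda),(Anopheles,Aedes))))).
That clade also contains Hylobates, which is not in the proposed group, so the group is not monophyletic.

No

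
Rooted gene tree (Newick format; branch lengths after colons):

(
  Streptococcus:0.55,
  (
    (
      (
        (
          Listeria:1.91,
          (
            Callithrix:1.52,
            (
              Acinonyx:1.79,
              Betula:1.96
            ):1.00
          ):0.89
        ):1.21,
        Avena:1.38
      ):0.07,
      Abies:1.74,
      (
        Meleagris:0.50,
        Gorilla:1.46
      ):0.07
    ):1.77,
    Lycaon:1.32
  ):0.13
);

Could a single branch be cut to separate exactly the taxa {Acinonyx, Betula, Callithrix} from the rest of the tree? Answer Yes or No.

The most recent common ancestor of these taxa subtends (Callithrix,(Acinonyx,Betula)).
That clade has exactly 3 tips — every listed taxon and nothing else — so the group is monophyletic.

Yes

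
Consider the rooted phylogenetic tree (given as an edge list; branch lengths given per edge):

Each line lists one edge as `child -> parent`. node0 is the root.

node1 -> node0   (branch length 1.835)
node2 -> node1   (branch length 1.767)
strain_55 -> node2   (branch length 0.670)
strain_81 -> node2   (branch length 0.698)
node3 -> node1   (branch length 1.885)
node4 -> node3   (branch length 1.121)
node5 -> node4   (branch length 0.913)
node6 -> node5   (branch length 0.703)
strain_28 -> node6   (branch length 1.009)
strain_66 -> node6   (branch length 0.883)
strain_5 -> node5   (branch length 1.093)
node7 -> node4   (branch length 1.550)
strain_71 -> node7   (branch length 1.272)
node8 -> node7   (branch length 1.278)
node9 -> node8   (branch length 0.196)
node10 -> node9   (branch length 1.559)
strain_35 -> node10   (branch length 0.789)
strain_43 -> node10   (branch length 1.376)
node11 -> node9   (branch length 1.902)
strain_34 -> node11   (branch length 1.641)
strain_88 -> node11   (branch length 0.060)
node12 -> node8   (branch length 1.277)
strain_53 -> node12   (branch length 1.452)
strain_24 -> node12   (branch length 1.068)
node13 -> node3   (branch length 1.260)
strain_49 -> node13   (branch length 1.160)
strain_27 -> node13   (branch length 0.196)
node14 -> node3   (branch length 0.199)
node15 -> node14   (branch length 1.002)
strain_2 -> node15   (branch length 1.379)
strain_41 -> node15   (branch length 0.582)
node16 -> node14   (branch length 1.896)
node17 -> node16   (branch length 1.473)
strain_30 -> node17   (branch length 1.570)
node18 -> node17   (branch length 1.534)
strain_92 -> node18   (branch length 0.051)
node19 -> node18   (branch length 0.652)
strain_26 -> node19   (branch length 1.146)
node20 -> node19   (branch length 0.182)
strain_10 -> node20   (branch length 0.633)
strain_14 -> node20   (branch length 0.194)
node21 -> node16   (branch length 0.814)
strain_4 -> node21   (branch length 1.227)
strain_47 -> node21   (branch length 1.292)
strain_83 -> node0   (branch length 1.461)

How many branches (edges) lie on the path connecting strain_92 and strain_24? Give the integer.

10

The MRCA of strain_92 and strain_24 is the node subtending ((((strain_28,strain_66),strain_5),(strain_71,(((strain_35,strain_43),(strain_34,strain_88)),(strain_53,strain_24)))),(strain_49,strain_27),((strain_2,strain_41),((strain_30,(strain_92,(strain_26,(strain_10,strain_14)))),(strain_4,strain_47)))).
From strain_92 up to that node: 5 branches. From strain_24 up to the same node: 5 branches. Total: 5 + 5 = 10.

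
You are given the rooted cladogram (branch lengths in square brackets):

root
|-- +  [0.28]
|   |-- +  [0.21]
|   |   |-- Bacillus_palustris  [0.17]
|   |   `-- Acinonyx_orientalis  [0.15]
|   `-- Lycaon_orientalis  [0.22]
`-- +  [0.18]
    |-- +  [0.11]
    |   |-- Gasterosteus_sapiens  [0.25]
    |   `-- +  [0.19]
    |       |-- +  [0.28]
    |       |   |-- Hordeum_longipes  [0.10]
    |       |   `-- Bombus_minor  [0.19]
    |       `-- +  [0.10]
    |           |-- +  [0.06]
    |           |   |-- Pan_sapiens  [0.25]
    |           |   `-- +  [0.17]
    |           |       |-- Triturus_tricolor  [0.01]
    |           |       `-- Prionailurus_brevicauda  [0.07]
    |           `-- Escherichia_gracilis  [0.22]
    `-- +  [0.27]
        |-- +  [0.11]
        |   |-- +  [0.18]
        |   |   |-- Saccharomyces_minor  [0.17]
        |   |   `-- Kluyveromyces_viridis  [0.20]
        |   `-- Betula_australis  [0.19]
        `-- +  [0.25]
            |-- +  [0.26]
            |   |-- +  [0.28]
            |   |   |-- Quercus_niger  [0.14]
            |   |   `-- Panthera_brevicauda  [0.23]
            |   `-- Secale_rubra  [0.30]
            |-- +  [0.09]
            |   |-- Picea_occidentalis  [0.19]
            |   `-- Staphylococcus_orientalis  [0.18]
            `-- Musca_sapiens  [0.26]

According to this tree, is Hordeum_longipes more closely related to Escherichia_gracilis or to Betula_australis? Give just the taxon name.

Escherichia_gracilis

The MRCA of Hordeum_longipes and Escherichia_gracilis subtends ((Hordeum_longipes,Bombus_minor),((Pan_sapiens,(Triturus_tricolor,Prionailurus_brevicauda)),Escherichia_gracilis)) (6 taxa).
The MRCA of Hordeum_longipes and Betula_australis subtends ((Gasterosteus_sapiens,((Hordeum_longipes,Bombus_minor),((Pan_sapiens,(Triturus_tricolor,Prionailurus_brevicauda)),Escherichia_gracilis))),(((Saccharomyces_minor,Kluyveromyces_viridis),Betula_australis),(((Quercus_niger,Panthera_brevicauda),Secale_rubra),(Picea_occidentalis,Staphylococcus_orientalis),Musca_sapiens))) (16 taxa).
The first is nested inside the second, so Hordeum_longipes shares a more recent common ancestor with Escherichia_gracilis.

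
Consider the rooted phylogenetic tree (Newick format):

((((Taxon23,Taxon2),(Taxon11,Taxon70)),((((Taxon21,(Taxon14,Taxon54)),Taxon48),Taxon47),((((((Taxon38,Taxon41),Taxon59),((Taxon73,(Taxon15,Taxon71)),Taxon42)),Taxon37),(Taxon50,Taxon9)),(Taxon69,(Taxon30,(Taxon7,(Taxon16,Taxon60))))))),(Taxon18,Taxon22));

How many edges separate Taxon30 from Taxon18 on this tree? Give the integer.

The MRCA of Taxon30 and Taxon18 is the root of the tree.
From Taxon30 up to that node: 6 branches. From Taxon18 up to the same node: 2 branches. Total: 6 + 2 = 8.

8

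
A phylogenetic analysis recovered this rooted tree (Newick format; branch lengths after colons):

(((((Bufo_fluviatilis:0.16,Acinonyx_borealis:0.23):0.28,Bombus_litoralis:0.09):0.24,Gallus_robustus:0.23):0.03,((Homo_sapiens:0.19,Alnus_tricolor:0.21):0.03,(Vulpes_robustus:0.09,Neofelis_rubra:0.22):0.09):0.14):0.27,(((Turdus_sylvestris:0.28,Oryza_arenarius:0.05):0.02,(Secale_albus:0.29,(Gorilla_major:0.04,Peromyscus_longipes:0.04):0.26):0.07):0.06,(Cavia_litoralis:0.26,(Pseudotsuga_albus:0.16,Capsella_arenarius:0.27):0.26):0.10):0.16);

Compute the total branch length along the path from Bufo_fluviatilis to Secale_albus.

1.56

The path runs Bufo_fluviatilis → … → MRCA → … → Secale_albus; the MRCA is the root of the tree.
Branch lengths along that path: 0.16 + 0.28 + 0.24 + 0.03 + 0.27 + 0.16 + 0.06 + 0.07 + 0.29 = 1.56.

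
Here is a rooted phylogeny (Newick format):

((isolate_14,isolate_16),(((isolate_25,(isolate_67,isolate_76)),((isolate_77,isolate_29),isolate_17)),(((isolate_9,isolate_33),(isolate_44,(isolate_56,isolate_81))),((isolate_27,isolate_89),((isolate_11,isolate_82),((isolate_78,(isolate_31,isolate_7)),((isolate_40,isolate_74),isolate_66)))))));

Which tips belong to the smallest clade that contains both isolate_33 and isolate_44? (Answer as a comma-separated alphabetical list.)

isolate_33, isolate_44, isolate_56, isolate_81, isolate_9

Tracing isolate_33: it sits inside (isolate_9,isolate_33).
Tracing isolate_44: it sits inside (isolate_44,(isolate_56,isolate_81)).
The smallest clade enclosing both is ((isolate_9,isolate_33),(isolate_44,(isolate_56,isolate_81))); the answer is its 5 terminal taxa in alphabetical order.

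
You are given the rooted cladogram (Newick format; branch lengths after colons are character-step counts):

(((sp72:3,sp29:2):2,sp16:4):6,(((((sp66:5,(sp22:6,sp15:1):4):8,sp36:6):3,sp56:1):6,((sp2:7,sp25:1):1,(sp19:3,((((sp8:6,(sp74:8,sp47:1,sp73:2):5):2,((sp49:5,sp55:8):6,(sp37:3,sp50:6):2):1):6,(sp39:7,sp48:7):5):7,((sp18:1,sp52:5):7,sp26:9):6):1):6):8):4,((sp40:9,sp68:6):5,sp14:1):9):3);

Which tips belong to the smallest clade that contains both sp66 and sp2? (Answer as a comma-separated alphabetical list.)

sp15, sp18, sp19, sp2, sp22, sp25, sp26, sp36, sp37, sp39, sp47, sp48, sp49, sp50, sp52, sp55, sp56, sp66, sp73, sp74, sp8

Tracing sp66: it sits inside (sp66,(sp22,sp15)).
Tracing sp2: it sits inside (sp2,sp25).
The smallest clade enclosing both is ((((sp66,(sp22,sp15)),sp36),sp56),((sp2,sp25),(sp19,((((sp8,(sp74,sp47,sp73)),((sp49,sp55),(sp37,sp50))),(sp39,sp48)),((sp18,sp52),sp26))))); the answer is its 21 terminal taxa in alphabetical order.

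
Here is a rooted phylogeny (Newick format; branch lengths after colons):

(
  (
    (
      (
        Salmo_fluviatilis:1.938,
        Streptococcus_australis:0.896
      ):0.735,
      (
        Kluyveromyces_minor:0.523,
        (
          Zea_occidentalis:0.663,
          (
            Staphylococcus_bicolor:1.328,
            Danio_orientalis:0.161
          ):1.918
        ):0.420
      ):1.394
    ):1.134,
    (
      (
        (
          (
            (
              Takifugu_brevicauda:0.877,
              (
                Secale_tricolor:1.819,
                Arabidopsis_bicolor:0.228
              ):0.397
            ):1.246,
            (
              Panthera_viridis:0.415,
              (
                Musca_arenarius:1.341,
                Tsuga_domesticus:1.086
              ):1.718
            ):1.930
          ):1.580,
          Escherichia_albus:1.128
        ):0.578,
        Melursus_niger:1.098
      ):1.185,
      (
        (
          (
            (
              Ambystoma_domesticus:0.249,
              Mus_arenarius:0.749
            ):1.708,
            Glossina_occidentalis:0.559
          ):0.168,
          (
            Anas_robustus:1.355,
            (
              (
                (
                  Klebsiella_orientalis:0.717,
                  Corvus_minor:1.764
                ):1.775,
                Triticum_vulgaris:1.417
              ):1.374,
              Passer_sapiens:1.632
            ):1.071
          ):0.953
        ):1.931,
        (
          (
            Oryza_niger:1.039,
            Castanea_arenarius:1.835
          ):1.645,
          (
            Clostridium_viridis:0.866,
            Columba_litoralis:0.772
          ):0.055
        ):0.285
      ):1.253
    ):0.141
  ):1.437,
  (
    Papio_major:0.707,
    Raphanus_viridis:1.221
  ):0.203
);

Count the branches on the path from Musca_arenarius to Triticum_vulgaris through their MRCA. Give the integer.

12

The MRCA of Musca_arenarius and Triticum_vulgaris is the node subtending (((((Takifugu_brevicauda,(Secale_tricolor,Arabidopsis_bicolor)),(Panthera_viridis,(Musca_arenarius,Tsuga_domesticus))),Escherichia_albus),Melursus_niger),((((Ambystoma_domesticus,Mus_arenarius),Glossina_occidentalis),(Anas_robustus,(((Klebsiella_orientalis,Corvus_minor),Triticum_vulgaris),Passer_sapiens))),((Oryza_niger,Castanea_arenarius),(Clostridium_viridis,Columba_litoralis)))).
From Musca_arenarius up to that node: 6 branches. From Triticum_vulgaris up to the same node: 6 branches. Total: 6 + 6 = 12.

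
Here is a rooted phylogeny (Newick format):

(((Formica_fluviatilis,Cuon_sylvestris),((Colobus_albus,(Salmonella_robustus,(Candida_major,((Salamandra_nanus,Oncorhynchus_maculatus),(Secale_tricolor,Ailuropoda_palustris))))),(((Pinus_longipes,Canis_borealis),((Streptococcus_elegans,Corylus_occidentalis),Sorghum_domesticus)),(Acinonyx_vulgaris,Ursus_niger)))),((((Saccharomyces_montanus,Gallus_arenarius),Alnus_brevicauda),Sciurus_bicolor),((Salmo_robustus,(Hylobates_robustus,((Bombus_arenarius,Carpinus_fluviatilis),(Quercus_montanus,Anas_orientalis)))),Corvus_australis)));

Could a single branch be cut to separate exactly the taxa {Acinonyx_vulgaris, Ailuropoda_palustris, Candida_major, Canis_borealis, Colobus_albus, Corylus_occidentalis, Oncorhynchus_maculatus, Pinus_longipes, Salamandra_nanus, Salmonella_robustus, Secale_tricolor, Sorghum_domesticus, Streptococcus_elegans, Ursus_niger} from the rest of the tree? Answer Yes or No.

Yes

The most recent common ancestor of these taxa subtends ((Colobus_albus,(Salmonella_robustus,(Candida_major,((Salamandra_nanus,Oncorhynchus_maculatus),(Secale_tricolor,Ailuropoda_palustris))))),(((Pinus_longipes,Canis_borealis),((Streptococcus_elegans,Corylus_occidentalis),Sorghum_domesticus)),(Acinonyx_vulgaris,Ursus_niger))).
That clade has exactly 14 tips — every listed taxon and nothing else — so the group is monophyletic.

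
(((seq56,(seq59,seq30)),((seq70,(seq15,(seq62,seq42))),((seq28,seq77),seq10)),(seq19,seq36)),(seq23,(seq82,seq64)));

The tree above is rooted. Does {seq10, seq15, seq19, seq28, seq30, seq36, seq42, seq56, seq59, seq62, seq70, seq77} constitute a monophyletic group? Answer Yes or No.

Yes

The most recent common ancestor of these taxa subtends ((seq56,(seq59,seq30)),((seq70,(seq15,(seq62,seq42))),((seq28,seq77),seq10)),(seq19,seq36)).
That clade has exactly 12 tips — every listed taxon and nothing else — so the group is monophyletic.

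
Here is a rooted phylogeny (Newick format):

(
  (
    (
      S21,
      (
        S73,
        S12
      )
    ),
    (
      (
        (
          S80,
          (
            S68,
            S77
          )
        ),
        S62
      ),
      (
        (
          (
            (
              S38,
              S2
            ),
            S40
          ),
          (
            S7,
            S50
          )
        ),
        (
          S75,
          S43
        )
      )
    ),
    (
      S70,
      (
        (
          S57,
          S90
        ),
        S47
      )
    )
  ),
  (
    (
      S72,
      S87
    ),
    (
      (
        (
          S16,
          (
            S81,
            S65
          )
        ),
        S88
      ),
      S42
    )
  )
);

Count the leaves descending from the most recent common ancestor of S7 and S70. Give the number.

The MRCA of S7 and S70 is the node subtending ((S21,(S73,S12)),(((S80,(S68,S77)),S62),((((S38,S2),S40),(S7,S50)),(S75,S43))),(S70,((S57,S90),S47))).
That clade contains 18 terminal taxa: S12, S2, S21, S38, S40, S43, S47, S50, S57, S62, S68, S7, S70, S73, S75, S77, S80, S90.

18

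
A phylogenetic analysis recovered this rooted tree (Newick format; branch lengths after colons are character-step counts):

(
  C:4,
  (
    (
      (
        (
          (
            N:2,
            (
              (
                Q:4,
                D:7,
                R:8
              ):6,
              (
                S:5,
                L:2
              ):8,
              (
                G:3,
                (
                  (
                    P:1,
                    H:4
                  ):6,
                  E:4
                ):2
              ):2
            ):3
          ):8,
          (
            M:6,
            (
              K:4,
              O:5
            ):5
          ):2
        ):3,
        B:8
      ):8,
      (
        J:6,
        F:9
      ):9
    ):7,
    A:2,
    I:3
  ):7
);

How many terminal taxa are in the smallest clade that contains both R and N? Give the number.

10

The MRCA of R and N is the node subtending (N,((Q,D,R),(S,L),(G,((P,H),E)))).
That clade contains 10 terminal taxa: D, E, G, H, L, N, P, Q, R, S.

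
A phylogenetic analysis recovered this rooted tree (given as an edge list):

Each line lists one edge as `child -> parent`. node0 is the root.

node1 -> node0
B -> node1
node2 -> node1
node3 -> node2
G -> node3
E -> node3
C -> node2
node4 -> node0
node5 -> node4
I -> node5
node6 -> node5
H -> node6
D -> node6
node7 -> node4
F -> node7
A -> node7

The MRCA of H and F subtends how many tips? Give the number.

The MRCA of H and F is the node subtending ((I,(H,D)),(F,A)).
That clade contains 5 terminal taxa: A, D, F, H, I.

5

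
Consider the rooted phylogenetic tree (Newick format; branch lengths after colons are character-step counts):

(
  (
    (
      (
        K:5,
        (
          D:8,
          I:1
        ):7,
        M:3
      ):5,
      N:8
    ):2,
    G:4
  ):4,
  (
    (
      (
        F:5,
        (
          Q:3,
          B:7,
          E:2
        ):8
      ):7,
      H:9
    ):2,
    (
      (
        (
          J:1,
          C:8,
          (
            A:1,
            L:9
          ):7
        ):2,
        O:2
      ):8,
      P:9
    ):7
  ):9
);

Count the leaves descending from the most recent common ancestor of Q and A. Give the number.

11

The MRCA of Q and A is the node subtending (((F,(Q,B,E)),H),(((J,C,(A,L)),O),P)).
That clade contains 11 terminal taxa: A, B, C, E, F, H, J, L, O, P, Q.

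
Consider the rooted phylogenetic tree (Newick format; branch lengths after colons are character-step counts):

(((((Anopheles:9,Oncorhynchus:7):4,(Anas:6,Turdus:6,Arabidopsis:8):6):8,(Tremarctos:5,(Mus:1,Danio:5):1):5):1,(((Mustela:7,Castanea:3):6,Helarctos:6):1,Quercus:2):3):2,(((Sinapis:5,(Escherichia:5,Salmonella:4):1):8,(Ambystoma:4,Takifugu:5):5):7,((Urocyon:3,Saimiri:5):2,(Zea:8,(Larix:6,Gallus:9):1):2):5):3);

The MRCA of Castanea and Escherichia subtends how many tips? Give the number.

22

The MRCA of Castanea and Escherichia is the root, so the clade is the entire tree.
That clade contains 22 terminal taxa: Ambystoma, Anas, Anopheles, Arabidopsis, Castanea, Danio, Escherichia, Gallus, Helarctos, Larix, Mus, Mustela, Oncorhynchus, Quercus, Saimiri, Salmonella, Sinapis, Takifugu, Tremarctos, Turdus, Urocyon, Zea.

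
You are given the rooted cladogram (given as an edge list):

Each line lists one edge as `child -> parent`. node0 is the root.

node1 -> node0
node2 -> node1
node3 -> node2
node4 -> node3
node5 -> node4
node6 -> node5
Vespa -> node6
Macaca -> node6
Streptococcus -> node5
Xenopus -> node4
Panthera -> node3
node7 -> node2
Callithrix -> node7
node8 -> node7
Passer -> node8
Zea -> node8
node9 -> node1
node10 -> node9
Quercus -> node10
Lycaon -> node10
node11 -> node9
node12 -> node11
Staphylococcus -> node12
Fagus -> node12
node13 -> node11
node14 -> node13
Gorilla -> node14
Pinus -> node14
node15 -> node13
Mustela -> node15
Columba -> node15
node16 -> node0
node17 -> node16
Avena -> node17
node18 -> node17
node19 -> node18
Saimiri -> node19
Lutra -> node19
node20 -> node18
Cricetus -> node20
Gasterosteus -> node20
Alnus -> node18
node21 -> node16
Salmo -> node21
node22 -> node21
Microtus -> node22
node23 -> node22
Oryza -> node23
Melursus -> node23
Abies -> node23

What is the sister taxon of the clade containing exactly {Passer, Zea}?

Callithrix

The clade containing exactly {Passer, Zea} attaches to the tree at the node subtending (Callithrix,(Passer,Zea)).
The other lineage descending from that same node — the sister group — is the single tip Callithrix.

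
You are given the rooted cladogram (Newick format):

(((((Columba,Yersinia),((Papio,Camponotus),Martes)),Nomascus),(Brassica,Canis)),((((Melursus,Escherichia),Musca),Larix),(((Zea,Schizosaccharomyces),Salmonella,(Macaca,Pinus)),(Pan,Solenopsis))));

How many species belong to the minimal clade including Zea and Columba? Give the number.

The MRCA of Zea and Columba is the root, so the clade is the entire tree.
That clade contains 19 terminal taxa: Brassica, Camponotus, Canis, Columba, Escherichia, Larix, Macaca, Martes, Melursus, Musca, Nomascus, Pan, Papio, Pinus, Salmonella, Schizosaccharomyces, Solenopsis, Yersinia, Zea.

19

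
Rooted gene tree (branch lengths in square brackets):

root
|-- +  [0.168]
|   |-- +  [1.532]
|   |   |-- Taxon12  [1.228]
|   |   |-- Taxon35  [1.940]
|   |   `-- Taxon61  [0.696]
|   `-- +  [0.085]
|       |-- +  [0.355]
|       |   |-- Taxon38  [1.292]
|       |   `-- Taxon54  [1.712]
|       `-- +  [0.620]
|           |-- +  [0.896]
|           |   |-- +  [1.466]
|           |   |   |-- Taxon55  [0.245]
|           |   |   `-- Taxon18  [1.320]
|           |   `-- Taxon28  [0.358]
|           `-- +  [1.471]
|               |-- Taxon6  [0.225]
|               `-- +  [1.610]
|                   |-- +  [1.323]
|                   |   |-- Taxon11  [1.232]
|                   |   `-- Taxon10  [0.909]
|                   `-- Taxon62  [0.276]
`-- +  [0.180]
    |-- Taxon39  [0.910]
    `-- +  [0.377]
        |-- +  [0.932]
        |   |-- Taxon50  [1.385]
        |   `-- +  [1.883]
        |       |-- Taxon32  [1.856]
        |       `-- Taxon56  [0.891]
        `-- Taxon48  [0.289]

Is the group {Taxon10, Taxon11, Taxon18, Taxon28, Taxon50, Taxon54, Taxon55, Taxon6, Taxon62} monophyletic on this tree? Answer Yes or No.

The MRCA of the listed taxa is the root, so the smallest clade containing them is the whole tree.
That clade also contains Taxon12, Taxon32, Taxon35, Taxon38, Taxon39, Taxon48, Taxon56, Taxon61, which are not in the proposed group, so the group is not monophyletic.

No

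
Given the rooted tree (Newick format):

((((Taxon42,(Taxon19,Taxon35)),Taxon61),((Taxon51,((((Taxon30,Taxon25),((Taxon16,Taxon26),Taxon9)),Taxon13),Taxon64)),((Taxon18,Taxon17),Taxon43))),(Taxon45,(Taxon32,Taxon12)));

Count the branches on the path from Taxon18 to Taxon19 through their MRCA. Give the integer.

8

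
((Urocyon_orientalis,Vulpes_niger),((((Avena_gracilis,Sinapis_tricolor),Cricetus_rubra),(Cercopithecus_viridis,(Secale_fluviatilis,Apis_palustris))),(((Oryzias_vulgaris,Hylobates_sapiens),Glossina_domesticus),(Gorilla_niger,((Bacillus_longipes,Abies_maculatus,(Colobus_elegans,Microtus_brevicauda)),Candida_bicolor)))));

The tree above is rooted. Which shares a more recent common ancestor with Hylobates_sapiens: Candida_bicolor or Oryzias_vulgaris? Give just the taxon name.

Oryzias_vulgaris

The MRCA of Hylobates_sapiens and Oryzias_vulgaris subtends (Oryzias_vulgaris,Hylobates_sapiens) (2 taxa).
The MRCA of Hylobates_sapiens and Candida_bicolor subtends (((Oryzias_vulgaris,Hylobates_sapiens),Glossina_domesticus),(Gorilla_niger,((Bacillus_longipes,Abies_maculatus,(Colobus_elegans,Microtus_brevicauda)),Candida_bicolor))) (9 taxa).
The first is nested inside the second, so Hylobates_sapiens shares a more recent common ancestor with Oryzias_vulgaris.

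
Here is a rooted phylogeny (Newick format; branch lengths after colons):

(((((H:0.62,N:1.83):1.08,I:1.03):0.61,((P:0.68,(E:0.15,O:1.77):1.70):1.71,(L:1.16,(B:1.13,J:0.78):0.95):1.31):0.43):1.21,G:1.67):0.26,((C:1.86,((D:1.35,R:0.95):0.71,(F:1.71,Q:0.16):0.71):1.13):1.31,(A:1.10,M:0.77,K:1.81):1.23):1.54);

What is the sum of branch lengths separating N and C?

The path runs N → … → MRCA → … → C; the MRCA is the root of the tree.
Branch lengths along that path: 1.83 + 1.08 + 0.61 + 1.21 + 0.26 + 1.54 + 1.31 + 1.86 = 9.70.

9.70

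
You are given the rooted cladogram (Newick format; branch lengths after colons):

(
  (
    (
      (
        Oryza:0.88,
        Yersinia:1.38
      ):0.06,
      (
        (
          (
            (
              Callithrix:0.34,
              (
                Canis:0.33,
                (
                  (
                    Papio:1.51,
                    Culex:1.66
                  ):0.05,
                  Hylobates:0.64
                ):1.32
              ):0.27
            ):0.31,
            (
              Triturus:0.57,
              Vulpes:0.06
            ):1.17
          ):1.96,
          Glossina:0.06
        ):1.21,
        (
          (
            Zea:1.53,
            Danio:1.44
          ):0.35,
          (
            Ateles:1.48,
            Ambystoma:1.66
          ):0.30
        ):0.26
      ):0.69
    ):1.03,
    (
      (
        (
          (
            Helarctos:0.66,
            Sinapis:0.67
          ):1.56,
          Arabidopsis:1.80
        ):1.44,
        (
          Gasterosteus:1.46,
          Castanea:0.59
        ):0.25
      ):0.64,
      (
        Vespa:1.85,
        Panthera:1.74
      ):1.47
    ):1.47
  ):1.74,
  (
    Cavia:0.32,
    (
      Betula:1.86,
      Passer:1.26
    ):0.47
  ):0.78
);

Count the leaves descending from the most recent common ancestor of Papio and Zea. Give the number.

12

The MRCA of Papio and Zea is the node subtending ((((Callithrix,(Canis,((Papio,Culex),Hylobates))),(Triturus,Vulpes)),Glossina),((Zea,Danio),(Ateles,Ambystoma))).
That clade contains 12 terminal taxa: Ambystoma, Ateles, Callithrix, Canis, Culex, Danio, Glossina, Hylobates, Papio, Triturus, Vulpes, Zea.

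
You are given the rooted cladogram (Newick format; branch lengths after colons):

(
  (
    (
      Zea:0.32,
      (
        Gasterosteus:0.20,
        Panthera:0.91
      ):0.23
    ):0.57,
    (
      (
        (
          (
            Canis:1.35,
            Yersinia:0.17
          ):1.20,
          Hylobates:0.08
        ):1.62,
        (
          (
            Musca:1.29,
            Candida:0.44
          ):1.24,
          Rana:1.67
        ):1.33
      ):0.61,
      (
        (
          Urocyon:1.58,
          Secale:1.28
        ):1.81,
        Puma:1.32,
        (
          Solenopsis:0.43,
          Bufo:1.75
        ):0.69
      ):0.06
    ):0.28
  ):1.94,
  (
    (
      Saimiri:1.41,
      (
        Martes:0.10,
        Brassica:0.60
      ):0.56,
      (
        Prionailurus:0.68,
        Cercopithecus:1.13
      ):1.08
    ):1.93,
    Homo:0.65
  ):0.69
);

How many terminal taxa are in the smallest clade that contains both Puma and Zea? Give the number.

14

The MRCA of Puma and Zea is the node subtending ((Zea,(Gasterosteus,Panthera)),((((Canis,Yersinia),Hylobates),((Musca,Candida),Rana)),((Urocyon,Secale),Puma,(Solenopsis,Bufo)))).
That clade contains 14 terminal taxa: Bufo, Candida, Canis, Gasterosteus, Hylobates, Musca, Panthera, Puma, Rana, Secale, Solenopsis, Urocyon, Yersinia, Zea.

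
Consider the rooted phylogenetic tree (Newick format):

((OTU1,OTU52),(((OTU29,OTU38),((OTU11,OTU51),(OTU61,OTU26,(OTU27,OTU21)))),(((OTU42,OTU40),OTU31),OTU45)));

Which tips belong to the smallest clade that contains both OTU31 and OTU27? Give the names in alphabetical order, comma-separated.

OTU11, OTU21, OTU26, OTU27, OTU29, OTU31, OTU38, OTU40, OTU42, OTU45, OTU51, OTU61

Tracing OTU31: it sits inside ((OTU42,OTU40),OTU31).
Tracing OTU27: it sits inside (OTU27,OTU21).
The smallest clade enclosing both is (((OTU29,OTU38),((OTU11,OTU51),(OTU61,OTU26,(OTU27,OTU21)))),(((OTU42,OTU40),OTU31),OTU45)); the answer is its 12 terminal taxa in alphabetical order.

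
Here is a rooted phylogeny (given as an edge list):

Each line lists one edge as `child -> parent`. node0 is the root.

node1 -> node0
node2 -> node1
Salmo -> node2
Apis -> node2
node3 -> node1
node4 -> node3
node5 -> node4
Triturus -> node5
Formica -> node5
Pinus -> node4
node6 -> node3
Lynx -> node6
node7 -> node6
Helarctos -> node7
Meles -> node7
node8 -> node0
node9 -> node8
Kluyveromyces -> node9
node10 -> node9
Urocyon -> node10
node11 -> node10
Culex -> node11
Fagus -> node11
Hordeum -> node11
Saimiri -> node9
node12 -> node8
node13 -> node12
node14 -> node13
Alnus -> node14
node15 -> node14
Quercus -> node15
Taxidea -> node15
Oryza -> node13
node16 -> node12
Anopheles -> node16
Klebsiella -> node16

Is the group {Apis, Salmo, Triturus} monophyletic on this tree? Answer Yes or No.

The MRCA of the listed taxa subtends ((Salmo,Apis),(((Triturus,Formica),Pinus),(Lynx,(Helarctos,Meles)))).
That clade also contains Formica, Helarctos, Lynx, Meles, Pinus, which are not in the proposed group, so the group is not monophyletic.

No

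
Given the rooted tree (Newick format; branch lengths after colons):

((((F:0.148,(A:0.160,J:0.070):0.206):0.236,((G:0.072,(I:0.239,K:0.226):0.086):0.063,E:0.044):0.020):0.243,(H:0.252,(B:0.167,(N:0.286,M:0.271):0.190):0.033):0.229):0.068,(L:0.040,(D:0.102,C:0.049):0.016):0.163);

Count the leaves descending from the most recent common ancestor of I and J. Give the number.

The MRCA of I and J is the node subtending ((F,(A,J)),((G,(I,K)),E)).
That clade contains 7 terminal taxa: A, E, F, G, I, J, K.

7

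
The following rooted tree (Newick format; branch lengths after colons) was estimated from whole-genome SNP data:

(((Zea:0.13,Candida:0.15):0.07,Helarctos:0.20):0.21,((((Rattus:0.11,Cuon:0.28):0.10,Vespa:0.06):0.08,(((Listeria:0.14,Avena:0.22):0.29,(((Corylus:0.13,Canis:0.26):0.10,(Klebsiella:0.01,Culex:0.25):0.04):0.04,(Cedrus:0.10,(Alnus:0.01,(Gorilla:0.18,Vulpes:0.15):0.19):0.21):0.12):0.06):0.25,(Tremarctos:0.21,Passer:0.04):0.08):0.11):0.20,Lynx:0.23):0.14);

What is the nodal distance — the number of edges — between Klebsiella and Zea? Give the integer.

The MRCA of Klebsiella and Zea is the root of the tree.
From Klebsiella up to that node: 8 branches. From Zea up to the same node: 3 branches. Total: 8 + 3 = 11.

11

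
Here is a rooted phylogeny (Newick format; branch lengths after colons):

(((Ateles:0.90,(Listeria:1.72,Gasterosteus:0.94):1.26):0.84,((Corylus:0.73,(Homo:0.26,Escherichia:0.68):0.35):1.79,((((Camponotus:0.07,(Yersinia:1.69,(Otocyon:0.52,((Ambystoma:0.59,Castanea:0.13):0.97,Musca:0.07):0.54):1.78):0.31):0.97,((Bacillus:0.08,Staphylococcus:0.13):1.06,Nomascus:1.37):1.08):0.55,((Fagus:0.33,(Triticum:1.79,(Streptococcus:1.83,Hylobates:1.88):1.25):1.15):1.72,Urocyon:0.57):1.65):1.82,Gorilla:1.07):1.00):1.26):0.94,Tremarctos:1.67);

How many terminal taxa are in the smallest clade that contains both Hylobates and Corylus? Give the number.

The MRCA of Hylobates and Corylus is the node subtending ((Corylus,(Homo,Escherichia)),((((Camponotus,(Yersinia,(Otocyon,((Ambystoma,Castanea),Musca)))),((Bacillus,Staphylococcus),Nomascus)),((Fagus,(Triticum,(Streptococcus,Hylobates))),Urocyon)),Gorilla)).
That clade contains 18 terminal taxa: Ambystoma, Bacillus, Camponotus, Castanea, Corylus, Escherichia, Fagus, Gorilla, Homo, Hylobates, Musca, Nomascus, Otocyon, Staphylococcus, Streptococcus, Triticum, Urocyon, Yersinia.

18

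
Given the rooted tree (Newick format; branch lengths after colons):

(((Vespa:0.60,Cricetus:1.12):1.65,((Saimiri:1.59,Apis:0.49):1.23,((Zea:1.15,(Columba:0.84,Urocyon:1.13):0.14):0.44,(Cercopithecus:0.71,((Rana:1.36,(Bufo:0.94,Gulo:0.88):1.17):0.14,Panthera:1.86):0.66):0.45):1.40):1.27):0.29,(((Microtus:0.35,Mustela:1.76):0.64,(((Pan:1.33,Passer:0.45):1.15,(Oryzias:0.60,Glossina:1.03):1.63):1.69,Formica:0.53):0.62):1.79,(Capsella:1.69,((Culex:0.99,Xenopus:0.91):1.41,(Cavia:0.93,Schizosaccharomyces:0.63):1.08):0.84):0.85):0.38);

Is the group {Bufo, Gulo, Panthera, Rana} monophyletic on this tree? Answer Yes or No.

The most recent common ancestor of these taxa subtends ((Rana,(Bufo,Gulo)),Panthera).
That clade has exactly 4 tips — every listed taxon and nothing else — so the group is monophyletic.

Yes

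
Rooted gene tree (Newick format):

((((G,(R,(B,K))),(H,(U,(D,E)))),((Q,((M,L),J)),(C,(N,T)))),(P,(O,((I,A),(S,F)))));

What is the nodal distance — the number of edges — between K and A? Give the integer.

The MRCA of K and A is the root of the tree.
From K up to that node: 6 branches. From A up to the same node: 5 branches. Total: 6 + 5 = 11.

11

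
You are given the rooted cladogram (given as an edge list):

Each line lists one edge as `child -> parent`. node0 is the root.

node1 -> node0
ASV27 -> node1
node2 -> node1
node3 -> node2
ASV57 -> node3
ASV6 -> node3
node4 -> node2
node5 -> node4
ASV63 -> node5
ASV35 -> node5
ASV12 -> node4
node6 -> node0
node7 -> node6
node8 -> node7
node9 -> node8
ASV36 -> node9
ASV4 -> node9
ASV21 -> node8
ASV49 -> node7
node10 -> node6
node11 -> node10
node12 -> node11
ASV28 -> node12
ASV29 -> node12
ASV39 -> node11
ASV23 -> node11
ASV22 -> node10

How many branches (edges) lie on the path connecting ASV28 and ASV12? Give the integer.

9

The MRCA of ASV28 and ASV12 is the root of the tree.
From ASV28 up to that node: 5 branches. From ASV12 up to the same node: 4 branches. Total: 5 + 4 = 9.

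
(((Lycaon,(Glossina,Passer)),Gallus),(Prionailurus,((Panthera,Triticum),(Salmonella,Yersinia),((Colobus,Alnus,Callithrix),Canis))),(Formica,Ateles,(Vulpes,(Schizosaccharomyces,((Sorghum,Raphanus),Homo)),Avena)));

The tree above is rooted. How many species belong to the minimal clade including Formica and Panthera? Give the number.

21

The MRCA of Formica and Panthera is the root, so the clade is the entire tree.
That clade contains 21 terminal taxa: Alnus, Ateles, Avena, Callithrix, Canis, Colobus, Formica, Gallus, Glossina, Homo, Lycaon, Panthera, Passer, Prionailurus, Raphanus, Salmonella, Schizosaccharomyces, Sorghum, Triticum, Vulpes, Yersinia.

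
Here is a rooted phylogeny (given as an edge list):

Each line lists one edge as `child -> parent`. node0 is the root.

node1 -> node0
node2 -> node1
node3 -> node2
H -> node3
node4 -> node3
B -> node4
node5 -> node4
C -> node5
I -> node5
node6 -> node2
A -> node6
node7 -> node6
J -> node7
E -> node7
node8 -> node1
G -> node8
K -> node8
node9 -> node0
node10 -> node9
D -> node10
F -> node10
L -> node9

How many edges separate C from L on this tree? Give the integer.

The MRCA of C and L is the root of the tree.
From C up to that node: 6 branches. From L up to the same node: 2 branches. Total: 6 + 2 = 8.

8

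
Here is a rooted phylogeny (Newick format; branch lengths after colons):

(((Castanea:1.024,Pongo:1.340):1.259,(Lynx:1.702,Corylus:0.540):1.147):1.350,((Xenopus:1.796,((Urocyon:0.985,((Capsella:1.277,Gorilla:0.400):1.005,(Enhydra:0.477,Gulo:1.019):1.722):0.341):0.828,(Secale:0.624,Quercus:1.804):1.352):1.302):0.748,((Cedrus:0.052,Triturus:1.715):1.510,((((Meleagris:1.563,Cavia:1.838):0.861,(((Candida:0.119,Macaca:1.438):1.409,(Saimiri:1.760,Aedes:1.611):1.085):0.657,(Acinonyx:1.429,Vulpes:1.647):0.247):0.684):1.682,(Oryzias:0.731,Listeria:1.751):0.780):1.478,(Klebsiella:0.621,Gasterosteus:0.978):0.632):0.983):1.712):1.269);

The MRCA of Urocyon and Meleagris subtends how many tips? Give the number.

22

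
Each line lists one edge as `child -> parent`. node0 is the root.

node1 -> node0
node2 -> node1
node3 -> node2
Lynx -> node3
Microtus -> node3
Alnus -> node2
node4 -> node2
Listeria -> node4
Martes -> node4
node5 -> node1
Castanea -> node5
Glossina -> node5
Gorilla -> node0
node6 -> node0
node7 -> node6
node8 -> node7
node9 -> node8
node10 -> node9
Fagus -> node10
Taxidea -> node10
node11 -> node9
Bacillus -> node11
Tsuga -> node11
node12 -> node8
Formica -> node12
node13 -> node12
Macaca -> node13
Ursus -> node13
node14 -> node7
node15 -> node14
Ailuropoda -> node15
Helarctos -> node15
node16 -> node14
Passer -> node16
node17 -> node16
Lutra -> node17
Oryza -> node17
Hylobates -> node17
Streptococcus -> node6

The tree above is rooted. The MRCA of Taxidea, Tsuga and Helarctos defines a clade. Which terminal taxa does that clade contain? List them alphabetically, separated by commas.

Ailuropoda, Bacillus, Fagus, Formica, Helarctos, Hylobates, Lutra, Macaca, Oryza, Passer, Taxidea, Tsuga, Ursus

Tracing Taxidea: it sits inside (Fagus,Taxidea).
Tracing Tsuga: it sits inside (Bacillus,Tsuga).
Tracing Helarctos: it sits inside (Ailuropoda,Helarctos).
The smallest clade enclosing all 3 is ((((Fagus,Taxidea),(Bacillus,Tsuga)),(Formica,(Macaca,Ursus))),((Ailuropoda,Helarctos),(Passer,(Lutra,Oryza,Hylobates)))); the answer is its 13 terminal taxa in alphabetical order.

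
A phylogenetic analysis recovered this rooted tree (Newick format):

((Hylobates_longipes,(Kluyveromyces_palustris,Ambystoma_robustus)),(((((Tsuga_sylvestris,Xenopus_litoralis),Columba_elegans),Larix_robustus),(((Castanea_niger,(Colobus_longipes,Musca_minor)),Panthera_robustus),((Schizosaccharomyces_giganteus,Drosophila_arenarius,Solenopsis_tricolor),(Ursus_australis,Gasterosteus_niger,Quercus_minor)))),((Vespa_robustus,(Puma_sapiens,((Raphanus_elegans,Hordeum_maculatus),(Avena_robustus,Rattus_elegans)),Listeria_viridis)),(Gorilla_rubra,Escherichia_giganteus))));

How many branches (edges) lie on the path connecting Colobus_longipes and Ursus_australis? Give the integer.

7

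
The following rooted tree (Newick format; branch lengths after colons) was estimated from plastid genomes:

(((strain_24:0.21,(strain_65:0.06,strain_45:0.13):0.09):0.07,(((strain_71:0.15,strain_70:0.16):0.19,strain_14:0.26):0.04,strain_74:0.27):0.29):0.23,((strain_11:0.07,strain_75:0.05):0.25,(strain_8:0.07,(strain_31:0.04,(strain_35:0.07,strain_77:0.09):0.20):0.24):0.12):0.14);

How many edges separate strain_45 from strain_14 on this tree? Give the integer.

The MRCA of strain_45 and strain_14 is the node subtending ((strain_24,(strain_65,strain_45)),(((strain_71,strain_70),strain_14),strain_74)).
From strain_45 up to that node: 3 branches. From strain_14 up to the same node: 3 branches. Total: 3 + 3 = 6.

6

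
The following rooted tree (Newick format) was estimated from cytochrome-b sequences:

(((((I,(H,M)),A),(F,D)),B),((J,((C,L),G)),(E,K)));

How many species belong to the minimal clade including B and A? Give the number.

The MRCA of B and A is the node subtending ((((I,(H,M)),A),(F,D)),B).
That clade contains 7 terminal taxa: A, B, D, F, H, I, M.

7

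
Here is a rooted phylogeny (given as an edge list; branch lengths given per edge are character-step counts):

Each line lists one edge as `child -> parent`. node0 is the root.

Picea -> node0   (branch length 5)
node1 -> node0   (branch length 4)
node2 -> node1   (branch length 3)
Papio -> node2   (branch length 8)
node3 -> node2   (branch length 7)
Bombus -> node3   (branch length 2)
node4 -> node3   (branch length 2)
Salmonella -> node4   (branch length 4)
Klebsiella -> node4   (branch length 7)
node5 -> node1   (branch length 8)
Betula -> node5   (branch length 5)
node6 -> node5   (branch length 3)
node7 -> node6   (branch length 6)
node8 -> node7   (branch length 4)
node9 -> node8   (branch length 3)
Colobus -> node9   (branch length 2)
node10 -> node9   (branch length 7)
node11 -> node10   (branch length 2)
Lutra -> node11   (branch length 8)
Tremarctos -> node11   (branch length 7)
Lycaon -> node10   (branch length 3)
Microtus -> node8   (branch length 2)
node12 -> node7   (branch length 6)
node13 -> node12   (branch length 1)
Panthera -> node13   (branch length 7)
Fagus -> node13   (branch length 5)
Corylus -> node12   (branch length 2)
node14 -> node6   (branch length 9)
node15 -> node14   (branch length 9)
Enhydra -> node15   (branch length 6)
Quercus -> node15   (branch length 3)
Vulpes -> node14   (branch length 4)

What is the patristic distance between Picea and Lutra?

50

The path runs Picea → … → MRCA → … → Lutra; the MRCA is the root of the tree.
Branch lengths along that path: 5 + 4 + 8 + 3 + 6 + 4 + 3 + 7 + 2 + 8 = 50.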